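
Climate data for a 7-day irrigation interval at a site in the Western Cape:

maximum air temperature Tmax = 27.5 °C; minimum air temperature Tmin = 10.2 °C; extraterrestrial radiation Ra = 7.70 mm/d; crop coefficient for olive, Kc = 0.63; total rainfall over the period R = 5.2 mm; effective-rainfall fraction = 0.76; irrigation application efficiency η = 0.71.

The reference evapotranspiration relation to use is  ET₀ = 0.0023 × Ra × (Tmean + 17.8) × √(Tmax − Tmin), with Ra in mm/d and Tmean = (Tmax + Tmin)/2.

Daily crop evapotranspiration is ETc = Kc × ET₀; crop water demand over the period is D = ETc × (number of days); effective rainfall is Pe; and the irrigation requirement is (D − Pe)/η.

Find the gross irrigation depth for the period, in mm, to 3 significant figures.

Tmean = (27.5 + 10.2)/2 = 18.85 °C
ET₀ = 0.0023 × 7.70 × (18.85 + 17.8) × √17.3 = 0.0023 × 7.70 × 36.65 × 4.1593 = 2.6997 mm/d
ETc = Kc × ET₀ = 0.63 × 2.6997 = 1.7008 mm/d
Crop demand D = ETc × 7 d = 1.7008 × 7 = 11.906 mm
Pe = 0.76 × 5.2 = 3.952 mm
D − Pe = 11.906 − 3.952 = 7.954 mm
Gross irrigation = 7.954 / 0.71 = 11.203 mm

11.2 mm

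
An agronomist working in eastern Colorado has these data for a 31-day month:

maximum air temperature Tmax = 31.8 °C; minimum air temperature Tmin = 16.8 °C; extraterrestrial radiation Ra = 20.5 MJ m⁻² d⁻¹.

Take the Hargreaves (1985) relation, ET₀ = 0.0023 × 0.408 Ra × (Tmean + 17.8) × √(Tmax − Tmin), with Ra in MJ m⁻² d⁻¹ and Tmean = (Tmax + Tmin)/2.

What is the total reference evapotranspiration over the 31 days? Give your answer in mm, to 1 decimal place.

97.2 mm

Tmean = (31.8 + 16.8)/2 = 24.30 °C
0.408 Ra = 0.408 × 20.5 = 8.3640 mm/d equivalent
ET₀ = 0.0023 × 8.3640 × (24.30 + 17.8) × √15.0 = 0.0023 × 8.3640 × 42.10 × 3.8730 = 3.1367 mm/d
Over 31 days: 3.1367 × 31 = 97.238 mm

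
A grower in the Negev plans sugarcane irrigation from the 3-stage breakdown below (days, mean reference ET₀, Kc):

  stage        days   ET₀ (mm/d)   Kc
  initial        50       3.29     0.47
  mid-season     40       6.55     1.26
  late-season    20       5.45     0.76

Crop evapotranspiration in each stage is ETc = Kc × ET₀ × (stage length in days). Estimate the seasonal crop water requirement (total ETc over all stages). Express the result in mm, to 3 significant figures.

490 mm

initial: 0.47 × 3.29 × 50 = 77.32 mm
mid-season: 1.26 × 6.55 × 40 = 330.12 mm
late-season: 0.76 × 5.45 × 20 = 82.84 mm
Seasonal total = 490.28 mm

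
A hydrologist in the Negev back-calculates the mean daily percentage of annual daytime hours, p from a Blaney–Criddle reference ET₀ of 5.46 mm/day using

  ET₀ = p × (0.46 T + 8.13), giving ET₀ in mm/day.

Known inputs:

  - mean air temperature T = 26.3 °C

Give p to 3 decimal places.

p = ET₀ / (0.46 T + 8.13) = 5.46 / (0.46 × 26.3 + 8.13) = 5.46 / 20.228 = 0.2699

0.270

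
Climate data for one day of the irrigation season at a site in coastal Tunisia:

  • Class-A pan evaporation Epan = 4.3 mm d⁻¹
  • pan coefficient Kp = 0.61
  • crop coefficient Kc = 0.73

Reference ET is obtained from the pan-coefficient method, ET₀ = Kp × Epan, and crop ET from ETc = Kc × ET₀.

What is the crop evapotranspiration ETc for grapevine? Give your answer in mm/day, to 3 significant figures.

1.91 mm/day

ET₀ = 0.61 × 4.3 = 2.6230 mm/d
ETc = Kc × ET₀ = 0.73 × 2.6230 = 1.9148 mm/d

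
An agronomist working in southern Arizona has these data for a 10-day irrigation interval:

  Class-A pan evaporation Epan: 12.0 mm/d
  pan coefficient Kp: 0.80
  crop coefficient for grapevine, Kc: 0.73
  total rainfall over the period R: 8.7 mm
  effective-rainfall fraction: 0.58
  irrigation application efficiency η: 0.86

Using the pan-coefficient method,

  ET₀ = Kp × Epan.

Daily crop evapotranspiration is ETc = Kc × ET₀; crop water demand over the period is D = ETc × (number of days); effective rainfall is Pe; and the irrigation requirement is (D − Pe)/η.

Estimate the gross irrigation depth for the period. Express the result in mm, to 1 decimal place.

ET₀ = 0.80 × 12.0 = 9.6000 mm/d
ETc = Kc × ET₀ = 0.73 × 9.6000 = 7.0080 mm/d
Crop demand D = ETc × 10 d = 7.0080 × 10 = 70.080 mm
Pe = 0.58 × 8.7 = 5.046 mm
D − Pe = 70.080 − 5.046 = 65.034 mm
Gross irrigation = 65.034 / 0.86 = 75.621 mm

75.6 mm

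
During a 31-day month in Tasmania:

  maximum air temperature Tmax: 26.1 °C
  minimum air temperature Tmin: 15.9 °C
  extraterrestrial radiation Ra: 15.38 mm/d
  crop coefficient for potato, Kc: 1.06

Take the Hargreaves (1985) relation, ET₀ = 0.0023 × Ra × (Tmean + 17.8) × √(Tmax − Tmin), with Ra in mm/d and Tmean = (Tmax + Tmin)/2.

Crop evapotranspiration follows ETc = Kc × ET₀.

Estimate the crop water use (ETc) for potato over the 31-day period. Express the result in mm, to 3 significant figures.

144 mm

Tmean = (26.1 + 15.9)/2 = 21.00 °C
ET₀ = 0.0023 × 15.38 × (21.00 + 17.8) × √10.2 = 0.0023 × 15.38 × 38.80 × 3.1937 = 4.3834 mm/d
ETc = Kc × ET₀ = 1.06 × 4.3834 = 4.6464 mm/d
Over 31 days: 4.6464 × 31 = 144.038 mm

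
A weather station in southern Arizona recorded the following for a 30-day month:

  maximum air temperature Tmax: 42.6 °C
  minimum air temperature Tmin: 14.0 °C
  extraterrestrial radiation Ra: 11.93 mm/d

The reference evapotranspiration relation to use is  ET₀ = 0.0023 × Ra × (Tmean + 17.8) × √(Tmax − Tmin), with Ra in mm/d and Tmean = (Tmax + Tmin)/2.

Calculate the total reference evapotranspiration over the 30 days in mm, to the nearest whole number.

203 mm

Tmean = (42.6 + 14.0)/2 = 28.30 °C
ET₀ = 0.0023 × 11.93 × (28.30 + 17.8) × √28.6 = 0.0023 × 11.93 × 46.10 × 5.3479 = 6.7648 mm/d
Over 30 days: 6.7648 × 30 = 202.944 mm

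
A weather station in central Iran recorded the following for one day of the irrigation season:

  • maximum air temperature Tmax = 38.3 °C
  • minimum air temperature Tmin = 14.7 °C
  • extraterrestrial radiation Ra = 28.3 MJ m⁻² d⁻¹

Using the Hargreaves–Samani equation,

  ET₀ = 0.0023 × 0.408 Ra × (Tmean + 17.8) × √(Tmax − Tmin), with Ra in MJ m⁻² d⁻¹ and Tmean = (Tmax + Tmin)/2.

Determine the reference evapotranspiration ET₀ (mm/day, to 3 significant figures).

5.72 mm/day

Tmean = (38.3 + 14.7)/2 = 26.50 °C
0.408 Ra = 0.408 × 28.3 = 11.5464 mm/d equivalent
ET₀ = 0.0023 × 11.5464 × (26.50 + 17.8) × √23.6 = 0.0023 × 11.5464 × 44.30 × 4.8580 = 5.7153 mm/d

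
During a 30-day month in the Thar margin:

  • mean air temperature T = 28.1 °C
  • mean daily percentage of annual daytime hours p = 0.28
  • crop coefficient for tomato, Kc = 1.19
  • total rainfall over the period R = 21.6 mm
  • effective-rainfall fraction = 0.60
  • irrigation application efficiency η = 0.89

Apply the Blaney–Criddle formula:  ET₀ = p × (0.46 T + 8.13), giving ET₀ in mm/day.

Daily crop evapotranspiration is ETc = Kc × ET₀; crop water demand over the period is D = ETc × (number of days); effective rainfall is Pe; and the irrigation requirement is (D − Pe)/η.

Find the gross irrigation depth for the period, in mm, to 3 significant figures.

222 mm

ET₀ = 0.28 × (0.46 × 28.1 + 8.13) = 0.28 × 21.056 = 5.8957 mm/d
ETc = Kc × ET₀ = 1.19 × 5.8957 = 7.0159 mm/d
Crop demand D = ETc × 30 d = 7.0159 × 30 = 210.477 mm
Pe = 0.60 × 21.6 = 12.960 mm
D − Pe = 210.477 − 12.960 = 197.517 mm
Gross irrigation = 197.517 / 0.89 = 221.929 mm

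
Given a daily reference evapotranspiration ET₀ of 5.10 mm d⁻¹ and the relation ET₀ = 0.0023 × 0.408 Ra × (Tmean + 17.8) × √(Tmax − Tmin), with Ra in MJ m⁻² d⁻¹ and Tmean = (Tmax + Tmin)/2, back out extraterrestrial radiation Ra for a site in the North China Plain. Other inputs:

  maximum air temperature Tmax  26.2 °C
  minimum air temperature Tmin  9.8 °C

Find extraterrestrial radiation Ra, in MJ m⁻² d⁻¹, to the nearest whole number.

Tmean = (26.2+9.8)/2 = 18.00 °C; ΔT = 16.4
Ra = ET₀ / [0.0023 × 0.408 × (Tmean+17.8) × √ΔT]
   = 5.10 / (0.0023 × 0.408 × 35.80 × 4.0497) = 37.487 MJ m⁻² d⁻¹

37 MJ m⁻² d⁻¹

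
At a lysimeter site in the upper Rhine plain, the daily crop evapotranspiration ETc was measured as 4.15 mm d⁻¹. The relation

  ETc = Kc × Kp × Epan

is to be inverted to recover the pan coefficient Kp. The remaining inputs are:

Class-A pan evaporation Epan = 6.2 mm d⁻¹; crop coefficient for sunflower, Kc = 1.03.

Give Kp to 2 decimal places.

ETc = Kc × Kp × Epan  ⇒  Kp = ETc / (Kc × Epan)
Kp = 4.15 / (1.03 × 6.2) = 4.15 / 6.386 = 0.6499

0.65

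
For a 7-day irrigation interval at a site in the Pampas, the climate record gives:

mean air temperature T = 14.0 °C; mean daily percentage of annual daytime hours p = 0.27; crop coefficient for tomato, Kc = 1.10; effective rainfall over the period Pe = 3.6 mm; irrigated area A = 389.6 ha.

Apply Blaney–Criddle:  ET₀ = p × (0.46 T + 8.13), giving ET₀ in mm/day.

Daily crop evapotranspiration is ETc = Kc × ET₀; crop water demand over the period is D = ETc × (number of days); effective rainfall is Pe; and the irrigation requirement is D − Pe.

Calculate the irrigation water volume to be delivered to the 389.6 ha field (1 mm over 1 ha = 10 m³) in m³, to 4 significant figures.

104000 m³

ET₀ = 0.27 × (0.46 × 14.0 + 8.13) = 0.27 × 14.570 = 3.9339 mm/d
ETc = Kc × ET₀ = 1.10 × 3.9339 = 4.3273 mm/d
Crop demand D = ETc × 7 d = 4.3273 × 7 = 30.291 mm
D − Pe = 30.291 − 3.6 = 26.691 mm
Volume = 26.691 mm × 389.6 ha × 10 = 103988.1 m³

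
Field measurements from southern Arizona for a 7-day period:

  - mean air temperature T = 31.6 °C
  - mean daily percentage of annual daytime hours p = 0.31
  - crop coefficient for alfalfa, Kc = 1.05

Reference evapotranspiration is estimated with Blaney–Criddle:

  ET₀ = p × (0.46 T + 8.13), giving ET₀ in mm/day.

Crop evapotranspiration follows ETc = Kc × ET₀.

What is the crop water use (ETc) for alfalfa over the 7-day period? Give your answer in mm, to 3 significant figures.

51.6 mm

ET₀ = 0.31 × (0.46 × 31.6 + 8.13) = 0.31 × 22.666 = 7.0265 mm/d
ETc = Kc × ET₀ = 1.05 × 7.0265 = 7.3778 mm/d
Over 7 days: 7.3778 × 7 = 51.645 mm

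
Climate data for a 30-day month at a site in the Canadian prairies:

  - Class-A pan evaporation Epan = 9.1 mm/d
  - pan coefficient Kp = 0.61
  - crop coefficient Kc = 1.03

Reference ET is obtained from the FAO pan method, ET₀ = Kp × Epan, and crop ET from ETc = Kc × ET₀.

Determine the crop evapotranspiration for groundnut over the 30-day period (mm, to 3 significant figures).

172 mm

ET₀ = 0.61 × 9.1 = 5.5510 mm/d
ETc = Kc × ET₀ = 1.03 × 5.5510 = 5.7175 mm/d
Over 30 days: 5.7175 × 30 = 171.525 mm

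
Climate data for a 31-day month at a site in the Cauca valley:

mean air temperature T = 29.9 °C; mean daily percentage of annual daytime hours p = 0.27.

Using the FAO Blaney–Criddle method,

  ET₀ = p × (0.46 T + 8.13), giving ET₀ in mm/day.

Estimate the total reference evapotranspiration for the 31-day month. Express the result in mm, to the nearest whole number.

ET₀ = 0.27 × (0.46 × 29.9 + 8.13) = 0.27 × 21.884 = 5.9087 mm/d
Monthly total = 5.9087 × 31 = 183.170 mm

183 mm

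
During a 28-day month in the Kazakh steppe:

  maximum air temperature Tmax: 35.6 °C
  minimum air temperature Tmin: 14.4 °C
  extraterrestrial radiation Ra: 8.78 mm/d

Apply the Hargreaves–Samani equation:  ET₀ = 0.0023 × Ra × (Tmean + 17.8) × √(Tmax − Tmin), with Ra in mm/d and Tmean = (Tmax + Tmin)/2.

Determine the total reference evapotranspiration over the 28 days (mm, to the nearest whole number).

111 mm

Tmean = (35.6 + 14.4)/2 = 25.00 °C
ET₀ = 0.0023 × 8.78 × (25.00 + 17.8) × √21.2 = 0.0023 × 8.78 × 42.80 × 4.6043 = 3.9795 mm/d
Over 28 days: 3.9795 × 28 = 111.426 mm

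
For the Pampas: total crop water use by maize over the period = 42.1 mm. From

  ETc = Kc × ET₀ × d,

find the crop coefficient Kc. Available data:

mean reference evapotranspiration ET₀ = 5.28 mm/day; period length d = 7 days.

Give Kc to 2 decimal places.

1.14

ETc = Kc × ET₀ × d  ⇒  Kc = ETc / (ET₀ × d)
Kc = 42.1 / (5.28 × 7) = 42.1 / 36.96 = 1.1391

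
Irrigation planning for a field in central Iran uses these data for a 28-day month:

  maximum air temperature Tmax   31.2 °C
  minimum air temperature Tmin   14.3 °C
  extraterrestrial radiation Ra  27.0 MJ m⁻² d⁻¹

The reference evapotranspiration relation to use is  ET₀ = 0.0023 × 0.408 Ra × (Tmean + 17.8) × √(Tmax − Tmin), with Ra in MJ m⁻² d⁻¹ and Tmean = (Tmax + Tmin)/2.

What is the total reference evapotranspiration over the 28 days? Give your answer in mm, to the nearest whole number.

Tmean = (31.2 + 14.3)/2 = 22.75 °C
0.408 Ra = 0.408 × 27.0 = 11.0160 mm/d equivalent
ET₀ = 0.0023 × 11.0160 × (22.75 + 17.8) × √16.9 = 0.0023 × 11.0160 × 40.55 × 4.1110 = 4.2237 mm/d
Over 28 days: 4.2237 × 28 = 118.264 mm

118 mm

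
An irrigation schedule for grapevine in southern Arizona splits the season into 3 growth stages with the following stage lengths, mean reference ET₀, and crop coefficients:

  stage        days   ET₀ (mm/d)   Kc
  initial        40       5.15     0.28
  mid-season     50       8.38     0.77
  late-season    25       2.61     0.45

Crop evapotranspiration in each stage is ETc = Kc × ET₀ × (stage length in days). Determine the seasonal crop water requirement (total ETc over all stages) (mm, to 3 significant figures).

410 mm

initial: 0.28 × 5.15 × 40 = 57.68 mm
mid-season: 0.77 × 8.38 × 50 = 322.63 mm
late-season: 0.45 × 2.61 × 25 = 29.36 mm
Seasonal total = 409.67 mm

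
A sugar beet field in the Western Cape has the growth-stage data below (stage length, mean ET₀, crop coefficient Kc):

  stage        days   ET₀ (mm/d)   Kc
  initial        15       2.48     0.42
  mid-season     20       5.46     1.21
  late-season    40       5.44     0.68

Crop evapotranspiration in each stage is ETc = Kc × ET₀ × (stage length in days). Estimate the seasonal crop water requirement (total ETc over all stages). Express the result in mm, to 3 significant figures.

296 mm

initial: 0.42 × 2.48 × 15 = 15.62 mm
mid-season: 1.21 × 5.46 × 20 = 132.13 mm
late-season: 0.68 × 5.44 × 40 = 147.97 mm
Seasonal total = 295.72 mm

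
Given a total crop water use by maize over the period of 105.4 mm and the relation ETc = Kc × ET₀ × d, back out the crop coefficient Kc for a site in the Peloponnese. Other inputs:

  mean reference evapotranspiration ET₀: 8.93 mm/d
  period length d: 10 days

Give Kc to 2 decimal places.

ETc = Kc × ET₀ × d  ⇒  Kc = ETc / (ET₀ × d)
Kc = 105.4 / (8.93 × 10) = 105.4 / 89.30 = 1.1803

1.18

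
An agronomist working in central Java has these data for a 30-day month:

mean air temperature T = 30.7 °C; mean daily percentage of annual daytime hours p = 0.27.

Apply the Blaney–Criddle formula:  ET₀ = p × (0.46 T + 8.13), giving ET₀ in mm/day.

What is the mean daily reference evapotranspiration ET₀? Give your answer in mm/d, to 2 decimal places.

6.01 mm/d

ET₀ = 0.27 × (0.46 × 30.7 + 8.13) = 0.27 × 22.252 = 6.0080 mm/d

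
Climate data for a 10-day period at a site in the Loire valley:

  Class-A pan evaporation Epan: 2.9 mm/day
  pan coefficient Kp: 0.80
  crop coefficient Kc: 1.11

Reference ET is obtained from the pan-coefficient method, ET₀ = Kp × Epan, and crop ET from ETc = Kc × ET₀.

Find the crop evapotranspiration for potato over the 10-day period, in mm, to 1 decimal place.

25.8 mm

ET₀ = 0.80 × 2.9 = 2.3200 mm/d
ETc = Kc × ET₀ = 1.11 × 2.3200 = 2.5752 mm/d
Over 10 days: 2.5752 × 10 = 25.752 mm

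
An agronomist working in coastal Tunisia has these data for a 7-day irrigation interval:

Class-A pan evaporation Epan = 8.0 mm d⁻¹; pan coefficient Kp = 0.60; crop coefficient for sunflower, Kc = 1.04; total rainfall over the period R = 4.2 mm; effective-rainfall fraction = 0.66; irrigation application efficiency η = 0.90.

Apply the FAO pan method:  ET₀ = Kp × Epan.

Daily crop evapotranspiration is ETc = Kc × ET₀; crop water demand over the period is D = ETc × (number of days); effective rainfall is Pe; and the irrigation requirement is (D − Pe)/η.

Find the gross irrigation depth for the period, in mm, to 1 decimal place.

ET₀ = 0.60 × 8.0 = 4.8000 mm/d
ETc = Kc × ET₀ = 1.04 × 4.8000 = 4.9920 mm/d
Crop demand D = ETc × 7 d = 4.9920 × 7 = 34.944 mm
Pe = 0.66 × 4.2 = 2.772 mm
D − Pe = 34.944 − 2.772 = 32.172 mm
Gross irrigation = 32.172 / 0.90 = 35.747 mm

35.7 mm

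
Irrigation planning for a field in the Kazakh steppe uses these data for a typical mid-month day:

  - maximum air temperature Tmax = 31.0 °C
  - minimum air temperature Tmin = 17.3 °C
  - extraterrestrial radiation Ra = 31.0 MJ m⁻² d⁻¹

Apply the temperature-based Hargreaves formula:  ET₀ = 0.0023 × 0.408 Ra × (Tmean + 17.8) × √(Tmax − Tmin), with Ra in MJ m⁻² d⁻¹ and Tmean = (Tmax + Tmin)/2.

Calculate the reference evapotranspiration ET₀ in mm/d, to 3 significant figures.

4.52 mm/d

Tmean = (31.0 + 17.3)/2 = 24.15 °C
0.408 Ra = 0.408 × 31.0 = 12.6480 mm/d equivalent
ET₀ = 0.0023 × 12.6480 × (24.15 + 17.8) × √13.7 = 0.0023 × 12.6480 × 41.95 × 3.7014 = 4.5170 mm/d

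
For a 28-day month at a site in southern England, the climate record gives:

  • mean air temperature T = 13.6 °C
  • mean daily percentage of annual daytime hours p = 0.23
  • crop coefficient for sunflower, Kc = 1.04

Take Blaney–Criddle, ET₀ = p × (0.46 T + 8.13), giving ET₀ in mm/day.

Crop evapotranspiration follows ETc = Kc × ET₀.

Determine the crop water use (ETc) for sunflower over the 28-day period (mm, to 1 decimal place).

ET₀ = 0.23 × (0.46 × 13.6 + 8.13) = 0.23 × 14.386 = 3.3088 mm/d
ETc = Kc × ET₀ = 1.04 × 3.3088 = 3.4412 mm/d
Over 28 days: 3.4412 × 28 = 96.354 mm

96.4 mm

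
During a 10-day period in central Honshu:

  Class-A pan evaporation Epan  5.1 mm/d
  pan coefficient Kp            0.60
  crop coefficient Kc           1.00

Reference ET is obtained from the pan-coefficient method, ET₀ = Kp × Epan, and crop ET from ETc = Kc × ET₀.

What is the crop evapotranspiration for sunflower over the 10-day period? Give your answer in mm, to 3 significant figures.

30.6 mm

ET₀ = 0.60 × 5.1 = 3.0600 mm/d
ETc = Kc × ET₀ = 1.00 × 3.0600 = 3.0600 mm/d
Over 10 days: 3.0600 × 10 = 30.600 mm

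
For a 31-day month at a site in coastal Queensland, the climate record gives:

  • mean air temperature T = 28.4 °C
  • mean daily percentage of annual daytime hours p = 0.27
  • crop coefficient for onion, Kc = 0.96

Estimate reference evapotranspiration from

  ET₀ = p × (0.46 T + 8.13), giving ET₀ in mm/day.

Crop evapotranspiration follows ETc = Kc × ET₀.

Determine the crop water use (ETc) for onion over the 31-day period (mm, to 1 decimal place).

170.3 mm

ET₀ = 0.27 × (0.46 × 28.4 + 8.13) = 0.27 × 21.194 = 5.7224 mm/d
ETc = Kc × ET₀ = 0.96 × 5.7224 = 5.4935 mm/d
Over 31 days: 5.4935 × 31 = 170.299 mm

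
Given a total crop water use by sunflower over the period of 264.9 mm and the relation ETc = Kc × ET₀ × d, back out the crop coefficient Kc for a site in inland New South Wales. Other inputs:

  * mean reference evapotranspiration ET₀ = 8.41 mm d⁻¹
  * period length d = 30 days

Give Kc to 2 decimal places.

1.05

ETc = Kc × ET₀ × d  ⇒  Kc = ETc / (ET₀ × d)
Kc = 264.9 / (8.41 × 30) = 264.9 / 252.30 = 1.0499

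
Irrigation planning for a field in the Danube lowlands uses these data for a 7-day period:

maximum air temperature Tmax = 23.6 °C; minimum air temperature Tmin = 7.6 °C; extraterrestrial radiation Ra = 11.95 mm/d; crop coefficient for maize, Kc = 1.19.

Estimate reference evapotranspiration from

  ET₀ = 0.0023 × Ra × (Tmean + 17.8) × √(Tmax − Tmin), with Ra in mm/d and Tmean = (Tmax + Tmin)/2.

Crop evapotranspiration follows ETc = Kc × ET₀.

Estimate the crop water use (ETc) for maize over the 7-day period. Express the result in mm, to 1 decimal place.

30.6 mm

Tmean = (23.6 + 7.6)/2 = 15.60 °C
ET₀ = 0.0023 × 11.95 × (15.60 + 17.8) × √16.0 = 0.0023 × 11.95 × 33.40 × 4.0000 = 3.6720 mm/d
ETc = Kc × ET₀ = 1.19 × 3.6720 = 4.3697 mm/d
Over 7 days: 4.3697 × 7 = 30.588 mm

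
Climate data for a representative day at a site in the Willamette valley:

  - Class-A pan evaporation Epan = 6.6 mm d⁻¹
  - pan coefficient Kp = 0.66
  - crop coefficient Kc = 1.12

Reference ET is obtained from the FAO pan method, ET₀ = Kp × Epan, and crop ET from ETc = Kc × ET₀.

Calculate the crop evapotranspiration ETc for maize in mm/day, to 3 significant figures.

4.88 mm/day

ET₀ = 0.66 × 6.6 = 4.3560 mm/d
ETc = Kc × ET₀ = 1.12 × 4.3560 = 4.8787 mm/d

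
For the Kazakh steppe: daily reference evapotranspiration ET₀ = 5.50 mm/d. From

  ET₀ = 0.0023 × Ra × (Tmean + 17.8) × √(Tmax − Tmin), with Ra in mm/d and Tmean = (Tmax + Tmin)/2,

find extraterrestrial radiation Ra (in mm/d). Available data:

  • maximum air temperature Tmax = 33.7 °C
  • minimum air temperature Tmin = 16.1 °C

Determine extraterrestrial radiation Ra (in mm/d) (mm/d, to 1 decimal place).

13.3 mm/d

Tmean = 24.90 °C; √ΔT = 4.1952
Ra = ET₀ / [0.0023 × (Tmean+17.8) × √ΔT] = 5.50 / (0.0023 × 42.70 × 4.1952) = 13.349 mm/d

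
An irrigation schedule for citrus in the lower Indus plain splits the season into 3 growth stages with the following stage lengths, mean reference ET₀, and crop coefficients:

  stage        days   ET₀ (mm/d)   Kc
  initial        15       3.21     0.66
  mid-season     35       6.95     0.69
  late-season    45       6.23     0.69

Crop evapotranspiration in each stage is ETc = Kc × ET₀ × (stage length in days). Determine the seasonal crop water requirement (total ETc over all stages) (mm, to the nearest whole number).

393 mm

initial: 0.66 × 3.21 × 15 = 31.78 mm
mid-season: 0.69 × 6.95 × 35 = 167.84 mm
late-season: 0.69 × 6.23 × 45 = 193.44 mm
Seasonal total = 393.06 mm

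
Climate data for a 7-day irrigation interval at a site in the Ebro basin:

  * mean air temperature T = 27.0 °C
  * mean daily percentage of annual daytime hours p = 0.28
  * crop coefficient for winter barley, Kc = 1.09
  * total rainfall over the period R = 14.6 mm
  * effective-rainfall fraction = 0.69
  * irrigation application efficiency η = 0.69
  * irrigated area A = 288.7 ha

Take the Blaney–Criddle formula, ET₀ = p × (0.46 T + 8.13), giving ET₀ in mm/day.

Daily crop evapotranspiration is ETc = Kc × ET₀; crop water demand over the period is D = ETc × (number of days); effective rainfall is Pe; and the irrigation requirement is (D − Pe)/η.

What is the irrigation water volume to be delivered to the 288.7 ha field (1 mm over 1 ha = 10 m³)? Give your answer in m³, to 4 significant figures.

141500 m³

ET₀ = 0.28 × (0.46 × 27.0 + 8.13) = 0.28 × 20.550 = 5.7540 mm/d
ETc = Kc × ET₀ = 1.09 × 5.7540 = 6.2719 mm/d
Crop demand D = ETc × 7 d = 6.2719 × 7 = 43.903 mm
Pe = 0.69 × 14.6 = 10.074 mm
D − Pe = 43.903 − 10.074 = 33.829 mm
Gross irrigation = 33.829 / 0.69 = 49.028 mm
Volume = 49.028 mm × 288.7 ha × 10 = 141543.8 m³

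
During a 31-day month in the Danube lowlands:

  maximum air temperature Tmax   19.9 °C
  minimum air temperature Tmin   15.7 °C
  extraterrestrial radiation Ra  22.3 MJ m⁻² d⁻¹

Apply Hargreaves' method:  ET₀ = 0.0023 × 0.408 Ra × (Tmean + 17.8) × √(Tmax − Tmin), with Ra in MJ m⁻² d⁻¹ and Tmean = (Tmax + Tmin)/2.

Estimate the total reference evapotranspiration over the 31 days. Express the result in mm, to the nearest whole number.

Tmean = (19.9 + 15.7)/2 = 17.80 °C
0.408 Ra = 0.408 × 22.3 = 9.0984 mm/d equivalent
ET₀ = 0.0023 × 9.0984 × (17.80 + 17.8) × √4.2 = 0.0023 × 9.0984 × 35.60 × 2.0494 = 1.5268 mm/d
Over 31 days: 1.5268 × 31 = 47.331 mm

47 mm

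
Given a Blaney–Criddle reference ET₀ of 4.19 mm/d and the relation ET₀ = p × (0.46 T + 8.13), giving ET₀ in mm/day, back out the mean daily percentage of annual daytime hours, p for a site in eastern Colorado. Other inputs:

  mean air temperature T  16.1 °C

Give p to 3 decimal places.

0.270

p = ET₀ / (0.46 T + 8.13) = 4.19 / (0.46 × 16.1 + 8.13) = 4.19 / 15.536 = 0.2697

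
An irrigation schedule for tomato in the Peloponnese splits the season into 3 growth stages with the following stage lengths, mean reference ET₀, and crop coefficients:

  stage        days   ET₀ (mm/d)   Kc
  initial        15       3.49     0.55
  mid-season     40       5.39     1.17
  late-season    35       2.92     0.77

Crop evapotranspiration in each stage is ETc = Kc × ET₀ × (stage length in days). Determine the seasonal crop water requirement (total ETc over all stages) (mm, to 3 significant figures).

initial: 0.55 × 3.49 × 15 = 28.79 mm
mid-season: 1.17 × 5.39 × 40 = 252.25 mm
late-season: 0.77 × 2.92 × 35 = 78.69 mm
Seasonal total = 359.73 mm

360 mm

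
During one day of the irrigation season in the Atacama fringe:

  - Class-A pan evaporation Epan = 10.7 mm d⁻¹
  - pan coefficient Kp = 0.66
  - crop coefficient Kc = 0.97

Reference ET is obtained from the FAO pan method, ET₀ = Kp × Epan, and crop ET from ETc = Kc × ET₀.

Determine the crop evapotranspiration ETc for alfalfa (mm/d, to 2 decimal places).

6.85 mm/d

ET₀ = 0.66 × 10.7 = 7.0620 mm/d
ETc = Kc × ET₀ = 0.97 × 7.0620 = 6.8501 mm/d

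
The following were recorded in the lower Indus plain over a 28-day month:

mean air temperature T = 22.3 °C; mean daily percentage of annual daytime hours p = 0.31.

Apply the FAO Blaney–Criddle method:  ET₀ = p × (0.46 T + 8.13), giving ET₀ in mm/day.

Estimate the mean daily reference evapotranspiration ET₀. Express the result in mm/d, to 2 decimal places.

ET₀ = 0.31 × (0.46 × 22.3 + 8.13) = 0.31 × 18.388 = 5.7003 mm/d

5.70 mm/d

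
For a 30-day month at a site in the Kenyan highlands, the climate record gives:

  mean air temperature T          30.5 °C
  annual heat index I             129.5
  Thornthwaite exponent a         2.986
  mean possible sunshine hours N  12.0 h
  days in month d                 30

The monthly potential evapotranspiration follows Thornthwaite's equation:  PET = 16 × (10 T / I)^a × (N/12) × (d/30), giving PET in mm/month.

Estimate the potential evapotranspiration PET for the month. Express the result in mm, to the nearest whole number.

10T/I = 10 × 30.5 / 129.5 = 2.3552
(10T/I)^a = 2.3552^2.986 = 12.9085
Uncorrected PET = 16 × 12.9085 = 206.536 mm
Correction = (N/12)(d/30) = (12.0/12)(30/30) = 1.0000
PET = 206.536 × 1.0000 = 206.536 mm/month

207 mm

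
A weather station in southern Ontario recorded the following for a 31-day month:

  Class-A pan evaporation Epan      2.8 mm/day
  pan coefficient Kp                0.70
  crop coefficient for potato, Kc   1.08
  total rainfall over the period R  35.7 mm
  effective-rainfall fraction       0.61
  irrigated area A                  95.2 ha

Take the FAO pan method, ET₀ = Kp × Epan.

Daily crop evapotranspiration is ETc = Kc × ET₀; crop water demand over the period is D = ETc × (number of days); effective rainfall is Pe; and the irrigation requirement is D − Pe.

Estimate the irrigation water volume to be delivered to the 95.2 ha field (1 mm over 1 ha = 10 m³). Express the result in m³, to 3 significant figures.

41700 m³

ET₀ = 0.70 × 2.8 = 1.9600 mm/d
ETc = Kc × ET₀ = 1.08 × 1.9600 = 2.1168 mm/d
Crop demand D = ETc × 31 d = 2.1168 × 31 = 65.621 mm
Pe = 0.61 × 35.7 = 21.777 mm
D − Pe = 65.621 − 21.777 = 43.844 mm
Volume = 43.844 mm × 95.2 ha × 10 = 41739.5 m³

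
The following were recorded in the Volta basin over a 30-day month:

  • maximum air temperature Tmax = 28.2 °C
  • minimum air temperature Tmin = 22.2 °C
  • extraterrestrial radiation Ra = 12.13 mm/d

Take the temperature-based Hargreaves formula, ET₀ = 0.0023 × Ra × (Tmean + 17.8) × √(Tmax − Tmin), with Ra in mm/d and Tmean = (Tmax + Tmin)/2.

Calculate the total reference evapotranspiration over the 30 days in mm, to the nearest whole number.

Tmean = (28.2 + 22.2)/2 = 25.20 °C
ET₀ = 0.0023 × 12.13 × (25.20 + 17.8) × √6.0 = 0.0023 × 12.13 × 43.00 × 2.4495 = 2.9386 mm/d
Over 30 days: 2.9386 × 30 = 88.158 mm

88 mm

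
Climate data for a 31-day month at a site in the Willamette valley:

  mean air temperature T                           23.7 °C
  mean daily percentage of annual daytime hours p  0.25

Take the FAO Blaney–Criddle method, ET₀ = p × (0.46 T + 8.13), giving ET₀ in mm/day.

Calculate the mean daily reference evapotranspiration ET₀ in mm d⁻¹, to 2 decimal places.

ET₀ = 0.25 × (0.46 × 23.7 + 8.13) = 0.25 × 19.032 = 4.7580 mm/d

4.76 mm d⁻¹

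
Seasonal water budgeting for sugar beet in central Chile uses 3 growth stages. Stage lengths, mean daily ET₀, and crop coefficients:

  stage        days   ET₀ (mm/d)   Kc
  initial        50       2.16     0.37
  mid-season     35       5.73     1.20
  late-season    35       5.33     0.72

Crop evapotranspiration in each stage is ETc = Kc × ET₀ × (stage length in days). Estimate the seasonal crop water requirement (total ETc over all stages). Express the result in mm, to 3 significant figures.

initial: 0.37 × 2.16 × 50 = 39.96 mm
mid-season: 1.20 × 5.73 × 35 = 240.66 mm
late-season: 0.72 × 5.33 × 35 = 134.32 mm
Seasonal total = 414.94 mm

415 mm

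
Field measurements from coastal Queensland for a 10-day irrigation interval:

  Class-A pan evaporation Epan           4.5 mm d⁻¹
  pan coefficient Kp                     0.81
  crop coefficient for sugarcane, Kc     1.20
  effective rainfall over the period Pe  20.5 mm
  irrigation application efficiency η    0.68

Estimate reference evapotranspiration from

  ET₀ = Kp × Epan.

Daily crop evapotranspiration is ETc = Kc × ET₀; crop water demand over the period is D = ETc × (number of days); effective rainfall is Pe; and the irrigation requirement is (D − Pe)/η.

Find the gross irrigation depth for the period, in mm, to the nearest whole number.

ET₀ = 0.81 × 4.5 = 3.6450 mm/d
ETc = Kc × ET₀ = 1.20 × 3.6450 = 4.3740 mm/d
Crop demand D = ETc × 10 d = 4.3740 × 10 = 43.740 mm
D − Pe = 43.740 − 20.5 = 23.240 mm
Gross irrigation = 23.240 / 0.68 = 34.176 mm

34 mm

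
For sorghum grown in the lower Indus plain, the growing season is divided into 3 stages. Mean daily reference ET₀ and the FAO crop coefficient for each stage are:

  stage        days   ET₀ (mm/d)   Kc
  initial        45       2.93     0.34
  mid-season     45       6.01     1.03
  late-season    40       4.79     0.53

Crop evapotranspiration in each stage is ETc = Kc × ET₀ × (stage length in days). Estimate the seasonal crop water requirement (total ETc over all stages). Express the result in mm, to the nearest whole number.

425 mm

initial: 0.34 × 2.93 × 45 = 44.83 mm
mid-season: 1.03 × 6.01 × 45 = 278.56 mm
late-season: 0.53 × 4.79 × 40 = 101.55 mm
Seasonal total = 424.94 mm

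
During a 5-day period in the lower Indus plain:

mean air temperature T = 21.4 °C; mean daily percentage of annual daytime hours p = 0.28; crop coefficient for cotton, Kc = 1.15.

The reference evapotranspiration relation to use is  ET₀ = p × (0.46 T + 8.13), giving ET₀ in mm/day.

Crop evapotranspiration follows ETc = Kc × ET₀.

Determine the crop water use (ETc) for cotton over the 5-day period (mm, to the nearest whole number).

ET₀ = 0.28 × (0.46 × 21.4 + 8.13) = 0.28 × 17.974 = 5.0327 mm/d
ETc = Kc × ET₀ = 1.15 × 5.0327 = 5.7876 mm/d
Over 5 days: 5.7876 × 5 = 28.938 mm

29 mm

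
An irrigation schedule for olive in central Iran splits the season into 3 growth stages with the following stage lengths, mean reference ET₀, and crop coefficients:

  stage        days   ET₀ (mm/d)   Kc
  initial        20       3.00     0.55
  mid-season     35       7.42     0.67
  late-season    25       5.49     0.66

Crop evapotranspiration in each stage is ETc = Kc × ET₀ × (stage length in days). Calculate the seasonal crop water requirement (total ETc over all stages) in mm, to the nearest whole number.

initial: 0.55 × 3.00 × 20 = 33.00 mm
mid-season: 0.67 × 7.42 × 35 = 174.00 mm
late-season: 0.66 × 5.49 × 25 = 90.59 mm
Seasonal total = 297.59 mm

298 mm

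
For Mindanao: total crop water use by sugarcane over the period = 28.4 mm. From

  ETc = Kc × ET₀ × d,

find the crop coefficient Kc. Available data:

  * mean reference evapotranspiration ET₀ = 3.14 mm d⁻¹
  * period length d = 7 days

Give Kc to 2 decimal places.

1.29

ETc = Kc × ET₀ × d  ⇒  Kc = ETc / (ET₀ × d)
Kc = 28.4 / (3.14 × 7) = 28.4 / 21.98 = 1.2921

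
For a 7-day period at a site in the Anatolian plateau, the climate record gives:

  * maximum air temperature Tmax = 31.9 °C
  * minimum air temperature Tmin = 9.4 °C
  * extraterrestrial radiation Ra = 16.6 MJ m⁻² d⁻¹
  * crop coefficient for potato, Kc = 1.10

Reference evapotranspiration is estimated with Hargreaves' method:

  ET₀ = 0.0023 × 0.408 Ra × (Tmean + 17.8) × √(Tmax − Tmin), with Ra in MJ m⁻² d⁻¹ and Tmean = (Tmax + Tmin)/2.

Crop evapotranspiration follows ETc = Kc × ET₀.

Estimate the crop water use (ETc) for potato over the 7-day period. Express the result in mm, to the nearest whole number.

22 mm

Tmean = (31.9 + 9.4)/2 = 20.65 °C
0.408 Ra = 0.408 × 16.6 = 6.7728 mm/d equivalent
ET₀ = 0.0023 × 6.7728 × (20.65 + 17.8) × √22.5 = 0.0023 × 6.7728 × 38.45 × 4.7434 = 2.8411 mm/d
ETc = Kc × ET₀ = 1.10 × 2.8411 = 3.1252 mm/d
Over 7 days: 3.1252 × 7 = 21.876 mm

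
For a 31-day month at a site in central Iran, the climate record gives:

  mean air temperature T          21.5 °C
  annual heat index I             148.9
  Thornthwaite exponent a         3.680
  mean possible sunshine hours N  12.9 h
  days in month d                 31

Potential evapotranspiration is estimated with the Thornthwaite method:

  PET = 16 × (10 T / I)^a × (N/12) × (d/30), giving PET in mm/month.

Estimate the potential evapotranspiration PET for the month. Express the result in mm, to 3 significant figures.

10T/I = 10 × 21.5 / 148.9 = 1.4439
(10T/I)^a = 1.4439^3.680 = 3.8645
Uncorrected PET = 16 × 3.8645 = 61.832 mm
Correction = (N/12)(d/30) = (12.9/12)(31/30) = 1.1108
PET = 61.832 × 1.1108 = 68.683 mm/month

68.7 mm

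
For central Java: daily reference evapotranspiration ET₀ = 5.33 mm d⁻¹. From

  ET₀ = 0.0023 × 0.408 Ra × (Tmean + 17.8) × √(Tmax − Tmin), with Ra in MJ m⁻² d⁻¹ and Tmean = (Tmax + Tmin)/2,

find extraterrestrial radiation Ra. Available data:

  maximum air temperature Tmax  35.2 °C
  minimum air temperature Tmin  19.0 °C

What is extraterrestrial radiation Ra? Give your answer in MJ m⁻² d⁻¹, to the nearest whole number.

Tmean = (35.2+19.0)/2 = 27.10 °C; ΔT = 16.2
Ra = ET₀ / [0.0023 × 0.408 × (Tmean+17.8) × √ΔT]
   = 5.33 / (0.0023 × 0.408 × 44.90 × 4.0249) = 31.430 MJ m⁻² d⁻¹

31 MJ m⁻² d⁻¹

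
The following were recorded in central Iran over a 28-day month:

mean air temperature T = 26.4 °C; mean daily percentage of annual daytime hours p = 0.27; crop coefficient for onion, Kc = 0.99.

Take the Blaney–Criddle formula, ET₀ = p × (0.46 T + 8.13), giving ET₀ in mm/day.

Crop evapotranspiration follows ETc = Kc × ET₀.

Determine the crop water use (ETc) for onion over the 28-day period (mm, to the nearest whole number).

152 mm

ET₀ = 0.27 × (0.46 × 26.4 + 8.13) = 0.27 × 20.274 = 5.4740 mm/d
ETc = Kc × ET₀ = 0.99 × 5.4740 = 5.4193 mm/d
Over 28 days: 5.4193 × 28 = 151.740 mm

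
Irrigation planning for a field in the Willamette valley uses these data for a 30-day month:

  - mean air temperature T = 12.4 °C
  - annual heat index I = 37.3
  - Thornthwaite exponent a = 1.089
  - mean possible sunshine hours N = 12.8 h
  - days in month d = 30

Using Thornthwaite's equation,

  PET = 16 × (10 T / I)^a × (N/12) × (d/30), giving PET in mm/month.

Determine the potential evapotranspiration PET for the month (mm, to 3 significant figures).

63.1 mm

10T/I = 10 × 12.4 / 37.3 = 3.3244
(10T/I)^a = 3.3244^1.089 = 3.6995
Uncorrected PET = 16 × 3.6995 = 59.192 mm
Correction = (N/12)(d/30) = (12.8/12)(30/30) = 1.0667
PET = 59.192 × 1.0667 = 63.140 mm/month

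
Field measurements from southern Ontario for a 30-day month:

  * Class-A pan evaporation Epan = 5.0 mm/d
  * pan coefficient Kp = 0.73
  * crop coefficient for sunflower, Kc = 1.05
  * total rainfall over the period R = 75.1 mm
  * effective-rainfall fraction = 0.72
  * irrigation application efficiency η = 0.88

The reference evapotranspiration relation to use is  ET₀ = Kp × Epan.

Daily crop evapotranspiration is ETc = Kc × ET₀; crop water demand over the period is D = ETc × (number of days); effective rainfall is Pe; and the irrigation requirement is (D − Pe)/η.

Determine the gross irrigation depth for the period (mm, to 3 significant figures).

ET₀ = 0.73 × 5.0 = 3.6500 mm/d
ETc = Kc × ET₀ = 1.05 × 3.6500 = 3.8325 mm/d
Crop demand D = ETc × 30 d = 3.8325 × 30 = 114.975 mm
Pe = 0.72 × 75.1 = 54.072 mm
D − Pe = 114.975 − 54.072 = 60.903 mm
Gross irrigation = 60.903 / 0.88 = 69.208 mm

69.2 mm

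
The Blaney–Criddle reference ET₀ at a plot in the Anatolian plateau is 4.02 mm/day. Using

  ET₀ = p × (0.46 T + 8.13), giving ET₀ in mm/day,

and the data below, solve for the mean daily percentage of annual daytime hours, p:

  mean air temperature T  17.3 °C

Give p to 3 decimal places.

p = ET₀ / (0.46 T + 8.13) = 4.02 / (0.46 × 17.3 + 8.13) = 4.02 / 16.088 = 0.2499

0.250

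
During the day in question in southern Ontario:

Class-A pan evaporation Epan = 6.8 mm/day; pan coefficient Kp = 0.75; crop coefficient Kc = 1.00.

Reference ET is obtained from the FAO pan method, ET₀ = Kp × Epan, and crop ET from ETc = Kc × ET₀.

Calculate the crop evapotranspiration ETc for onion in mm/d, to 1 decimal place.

5.1 mm/d

ET₀ = 0.75 × 6.8 = 5.1000 mm/d
ETc = Kc × ET₀ = 1.00 × 5.1000 = 5.1000 mm/d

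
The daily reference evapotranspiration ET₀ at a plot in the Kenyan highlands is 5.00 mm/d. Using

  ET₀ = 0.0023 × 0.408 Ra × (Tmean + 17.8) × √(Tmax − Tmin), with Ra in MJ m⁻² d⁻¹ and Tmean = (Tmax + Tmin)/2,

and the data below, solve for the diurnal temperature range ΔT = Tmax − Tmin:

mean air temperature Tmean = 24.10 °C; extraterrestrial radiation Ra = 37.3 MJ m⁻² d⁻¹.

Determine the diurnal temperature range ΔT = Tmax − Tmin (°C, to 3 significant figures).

11.6 °C

√ΔT = ET₀ / [0.0023 × 0.408 × Ra × (Tmean+17.8)] = 5.00 / (0.0023 × 15.2184 × 41.90) = 3.4093
ΔT = 3.4093² = 11.623 °C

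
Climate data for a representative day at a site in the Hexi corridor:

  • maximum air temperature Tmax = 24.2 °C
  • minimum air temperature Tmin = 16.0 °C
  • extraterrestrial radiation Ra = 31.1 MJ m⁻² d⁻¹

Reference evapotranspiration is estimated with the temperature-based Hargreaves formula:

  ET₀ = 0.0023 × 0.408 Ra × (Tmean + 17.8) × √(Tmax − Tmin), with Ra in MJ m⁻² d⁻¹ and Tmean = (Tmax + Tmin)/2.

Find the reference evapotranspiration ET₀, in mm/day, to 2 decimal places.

Tmean = (24.2 + 16.0)/2 = 20.10 °C
0.408 Ra = 0.408 × 31.1 = 12.6888 mm/d equivalent
ET₀ = 0.0023 × 12.6888 × (20.10 + 17.8) × √8.2 = 0.0023 × 12.6888 × 37.90 × 2.8636 = 3.1674 mm/d

3.17 mm/day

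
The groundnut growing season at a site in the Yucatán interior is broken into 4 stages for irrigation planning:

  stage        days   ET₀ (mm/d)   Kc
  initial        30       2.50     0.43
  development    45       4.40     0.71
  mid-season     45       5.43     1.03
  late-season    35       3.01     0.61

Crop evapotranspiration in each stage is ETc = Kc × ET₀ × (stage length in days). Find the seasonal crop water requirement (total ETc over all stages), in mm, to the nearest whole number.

489 mm

initial: 0.43 × 2.50 × 30 = 32.25 mm
development: 0.71 × 4.40 × 45 = 140.58 mm
mid-season: 1.03 × 5.43 × 45 = 251.68 mm
late-season: 0.61 × 3.01 × 35 = 64.26 mm
Seasonal total = 488.77 mm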